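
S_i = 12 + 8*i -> [12, 20, 28, 36, 44]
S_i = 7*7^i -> [7, 49, 343, 2401, 16807]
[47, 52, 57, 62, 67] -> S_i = 47 + 5*i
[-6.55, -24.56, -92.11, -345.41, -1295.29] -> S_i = -6.55*3.75^i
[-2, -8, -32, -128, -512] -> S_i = -2*4^i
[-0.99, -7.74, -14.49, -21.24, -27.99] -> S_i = -0.99 + -6.75*i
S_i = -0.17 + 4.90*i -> [-0.17, 4.73, 9.63, 14.53, 19.43]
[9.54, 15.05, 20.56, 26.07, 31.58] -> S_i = 9.54 + 5.51*i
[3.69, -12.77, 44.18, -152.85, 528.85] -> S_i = 3.69*(-3.46)^i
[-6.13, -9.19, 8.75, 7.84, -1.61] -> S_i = Random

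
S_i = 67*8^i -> [67, 536, 4288, 34304, 274432]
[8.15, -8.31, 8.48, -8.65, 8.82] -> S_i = 8.15*(-1.02)^i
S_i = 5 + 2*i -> [5, 7, 9, 11, 13]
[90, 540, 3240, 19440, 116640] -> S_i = 90*6^i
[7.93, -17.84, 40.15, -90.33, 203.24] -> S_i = 7.93*(-2.25)^i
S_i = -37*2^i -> [-37, -74, -148, -296, -592]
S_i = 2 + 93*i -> [2, 95, 188, 281, 374]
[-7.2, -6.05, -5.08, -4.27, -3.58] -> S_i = -7.20*0.84^i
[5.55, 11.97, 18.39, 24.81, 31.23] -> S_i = 5.55 + 6.42*i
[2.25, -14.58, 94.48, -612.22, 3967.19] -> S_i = 2.25*(-6.48)^i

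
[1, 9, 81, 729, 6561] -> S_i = 1*9^i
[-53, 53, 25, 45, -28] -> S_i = Random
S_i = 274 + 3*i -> [274, 277, 280, 283, 286]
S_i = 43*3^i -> [43, 129, 387, 1161, 3483]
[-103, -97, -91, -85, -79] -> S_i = -103 + 6*i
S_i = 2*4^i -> [2, 8, 32, 128, 512]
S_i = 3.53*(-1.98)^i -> [3.53, -6.99, 13.84, -27.4, 54.25]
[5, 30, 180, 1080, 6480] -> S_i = 5*6^i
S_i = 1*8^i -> [1, 8, 64, 512, 4096]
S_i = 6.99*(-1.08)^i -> [6.99, -7.55, 8.15, -8.81, 9.51]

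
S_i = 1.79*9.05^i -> [1.79, 16.2, 146.61, 1326.78, 12007.35]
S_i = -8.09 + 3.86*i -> [-8.09, -4.23, -0.37, 3.49, 7.35]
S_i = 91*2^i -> [91, 182, 364, 728, 1456]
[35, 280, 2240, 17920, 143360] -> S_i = 35*8^i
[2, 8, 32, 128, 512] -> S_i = 2*4^i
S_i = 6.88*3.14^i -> [6.88, 21.6, 67.83, 213.0, 668.82]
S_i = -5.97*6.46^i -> [-5.97, -38.57, -249.14, -1609.43, -10396.91]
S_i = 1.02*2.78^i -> [1.02, 2.84, 7.88, 21.91, 60.92]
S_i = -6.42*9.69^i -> [-6.42, -62.21, -602.81, -5841.26, -56601.79]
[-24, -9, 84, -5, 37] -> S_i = Random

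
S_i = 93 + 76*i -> [93, 169, 245, 321, 397]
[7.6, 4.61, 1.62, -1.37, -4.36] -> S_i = 7.60 + -2.99*i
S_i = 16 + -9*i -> [16, 7, -2, -11, -20]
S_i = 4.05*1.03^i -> [4.05, 4.17, 4.3, 4.43, 4.56]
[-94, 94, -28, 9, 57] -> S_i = Random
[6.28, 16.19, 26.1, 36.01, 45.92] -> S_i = 6.28 + 9.91*i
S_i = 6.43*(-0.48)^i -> [6.43, -3.09, 1.48, -0.71, 0.34]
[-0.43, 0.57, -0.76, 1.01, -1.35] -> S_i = -0.43*(-1.33)^i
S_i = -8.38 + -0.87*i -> [-8.38, -9.25, -10.12, -10.99, -11.86]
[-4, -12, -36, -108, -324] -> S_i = -4*3^i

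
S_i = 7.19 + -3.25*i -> [7.19, 3.94, 0.69, -2.56, -5.81]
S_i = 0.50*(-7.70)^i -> [0.5, -3.85, 29.65, -228.27, 1757.65]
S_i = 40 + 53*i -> [40, 93, 146, 199, 252]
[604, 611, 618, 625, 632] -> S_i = 604 + 7*i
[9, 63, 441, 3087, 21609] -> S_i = 9*7^i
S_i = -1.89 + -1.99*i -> [-1.89, -3.88, -5.87, -7.86, -9.85]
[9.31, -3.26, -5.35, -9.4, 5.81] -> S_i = Random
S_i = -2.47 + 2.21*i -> [-2.47, -0.26, 1.95, 4.16, 6.37]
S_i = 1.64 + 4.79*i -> [1.64, 6.43, 11.22, 16.01, 20.8]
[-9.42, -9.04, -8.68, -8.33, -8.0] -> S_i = -9.42*0.96^i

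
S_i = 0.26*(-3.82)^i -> [0.26, -0.99, 3.79, -14.49, 55.36]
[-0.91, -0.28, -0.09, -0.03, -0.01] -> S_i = -0.91*0.31^i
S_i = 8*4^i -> [8, 32, 128, 512, 2048]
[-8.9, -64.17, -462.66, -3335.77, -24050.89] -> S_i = -8.90*7.21^i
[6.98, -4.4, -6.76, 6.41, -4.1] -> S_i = Random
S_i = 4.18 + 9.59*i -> [4.18, 13.77, 23.36, 32.95, 42.54]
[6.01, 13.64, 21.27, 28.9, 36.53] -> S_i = 6.01 + 7.63*i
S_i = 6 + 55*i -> [6, 61, 116, 171, 226]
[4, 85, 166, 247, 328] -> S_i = 4 + 81*i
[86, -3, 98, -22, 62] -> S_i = Random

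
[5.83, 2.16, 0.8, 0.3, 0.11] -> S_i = 5.83*0.37^i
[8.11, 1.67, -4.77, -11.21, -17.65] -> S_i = 8.11 + -6.44*i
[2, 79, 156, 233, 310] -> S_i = 2 + 77*i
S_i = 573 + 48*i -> [573, 621, 669, 717, 765]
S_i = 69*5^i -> [69, 345, 1725, 8625, 43125]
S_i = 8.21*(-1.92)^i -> [8.21, -15.76, 30.27, -58.11, 111.57]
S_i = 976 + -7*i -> [976, 969, 962, 955, 948]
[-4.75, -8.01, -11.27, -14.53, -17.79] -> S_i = -4.75 + -3.26*i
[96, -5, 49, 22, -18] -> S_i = Random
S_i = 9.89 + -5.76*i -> [9.89, 4.13, -1.63, -7.39, -13.15]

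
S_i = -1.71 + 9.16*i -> [-1.71, 7.45, 16.61, 25.77, 34.93]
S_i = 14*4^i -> [14, 56, 224, 896, 3584]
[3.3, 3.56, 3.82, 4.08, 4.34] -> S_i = 3.30 + 0.26*i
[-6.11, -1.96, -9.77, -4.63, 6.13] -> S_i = Random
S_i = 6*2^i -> [6, 12, 24, 48, 96]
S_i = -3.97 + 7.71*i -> [-3.97, 3.74, 11.45, 19.16, 26.87]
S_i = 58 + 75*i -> [58, 133, 208, 283, 358]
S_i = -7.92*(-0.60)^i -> [-7.92, 4.75, -2.85, 1.71, -1.03]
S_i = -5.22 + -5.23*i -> [-5.22, -10.45, -15.68, -20.91, -26.14]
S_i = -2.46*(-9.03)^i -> [-2.46, 22.21, -200.59, 1811.33, -16356.34]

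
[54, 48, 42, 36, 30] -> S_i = 54 + -6*i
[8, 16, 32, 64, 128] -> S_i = 8*2^i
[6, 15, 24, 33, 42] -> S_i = 6 + 9*i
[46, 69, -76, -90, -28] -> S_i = Random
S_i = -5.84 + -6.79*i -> [-5.84, -12.63, -19.42, -26.21, -33.0]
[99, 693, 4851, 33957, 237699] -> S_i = 99*7^i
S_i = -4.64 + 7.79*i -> [-4.64, 3.15, 10.94, 18.73, 26.52]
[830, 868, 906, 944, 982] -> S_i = 830 + 38*i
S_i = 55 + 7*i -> [55, 62, 69, 76, 83]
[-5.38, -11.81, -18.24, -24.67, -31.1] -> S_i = -5.38 + -6.43*i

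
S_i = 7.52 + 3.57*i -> [7.52, 11.09, 14.66, 18.23, 21.8]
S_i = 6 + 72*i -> [6, 78, 150, 222, 294]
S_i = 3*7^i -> [3, 21, 147, 1029, 7203]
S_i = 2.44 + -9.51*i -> [2.44, -7.07, -16.58, -26.09, -35.6]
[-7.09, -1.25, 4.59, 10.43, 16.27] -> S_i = -7.09 + 5.84*i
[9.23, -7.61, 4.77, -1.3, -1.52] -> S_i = Random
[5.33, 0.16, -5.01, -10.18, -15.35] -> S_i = 5.33 + -5.17*i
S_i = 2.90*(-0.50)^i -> [2.9, -1.45, 0.72, -0.36, 0.18]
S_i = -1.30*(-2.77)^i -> [-1.3, 3.6, -9.97, 27.63, -76.54]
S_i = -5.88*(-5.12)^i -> [-5.88, 30.11, -154.14, 789.2, -4040.71]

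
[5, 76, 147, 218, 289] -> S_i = 5 + 71*i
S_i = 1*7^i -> [1, 7, 49, 343, 2401]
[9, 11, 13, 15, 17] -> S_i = 9 + 2*i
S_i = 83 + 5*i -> [83, 88, 93, 98, 103]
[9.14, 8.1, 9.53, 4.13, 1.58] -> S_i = Random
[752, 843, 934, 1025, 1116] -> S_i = 752 + 91*i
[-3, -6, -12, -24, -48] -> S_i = -3*2^i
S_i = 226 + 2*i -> [226, 228, 230, 232, 234]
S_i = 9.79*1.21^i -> [9.79, 11.85, 14.33, 17.34, 20.99]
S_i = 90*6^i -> [90, 540, 3240, 19440, 116640]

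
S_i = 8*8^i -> [8, 64, 512, 4096, 32768]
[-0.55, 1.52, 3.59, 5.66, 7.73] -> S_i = -0.55 + 2.07*i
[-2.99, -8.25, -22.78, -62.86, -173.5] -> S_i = -2.99*2.76^i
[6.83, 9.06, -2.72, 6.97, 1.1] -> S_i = Random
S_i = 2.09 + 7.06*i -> [2.09, 9.15, 16.21, 23.27, 30.33]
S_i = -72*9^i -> [-72, -648, -5832, -52488, -472392]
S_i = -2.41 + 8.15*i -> [-2.41, 5.74, 13.89, 22.04, 30.19]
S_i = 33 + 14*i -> [33, 47, 61, 75, 89]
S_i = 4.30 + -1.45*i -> [4.3, 2.85, 1.4, -0.05, -1.5]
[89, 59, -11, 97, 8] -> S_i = Random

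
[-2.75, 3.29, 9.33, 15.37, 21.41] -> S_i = -2.75 + 6.04*i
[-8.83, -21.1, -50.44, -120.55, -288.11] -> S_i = -8.83*2.39^i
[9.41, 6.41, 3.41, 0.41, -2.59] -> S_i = 9.41 + -3.00*i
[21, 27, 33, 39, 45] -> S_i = 21 + 6*i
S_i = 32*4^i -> [32, 128, 512, 2048, 8192]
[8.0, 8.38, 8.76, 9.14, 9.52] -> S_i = 8.00 + 0.38*i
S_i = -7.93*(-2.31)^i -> [-7.93, 18.32, -42.32, 97.75, -225.8]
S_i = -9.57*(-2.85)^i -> [-9.57, 27.27, -77.73, 221.54, -631.38]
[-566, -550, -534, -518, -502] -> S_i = -566 + 16*i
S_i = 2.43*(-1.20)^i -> [2.43, -2.92, 3.5, -4.2, 5.04]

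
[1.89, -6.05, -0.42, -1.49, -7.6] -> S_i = Random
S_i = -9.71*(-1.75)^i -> [-9.71, 16.99, -29.74, 52.04, -91.07]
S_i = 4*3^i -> [4, 12, 36, 108, 324]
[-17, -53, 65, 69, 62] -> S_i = Random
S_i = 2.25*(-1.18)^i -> [2.25, -2.66, 3.13, -3.7, 4.36]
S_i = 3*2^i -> [3, 6, 12, 24, 48]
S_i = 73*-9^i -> [73, -657, 5913, -53217, 478953]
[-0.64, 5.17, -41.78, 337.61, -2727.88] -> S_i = -0.64*(-8.08)^i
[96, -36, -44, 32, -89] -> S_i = Random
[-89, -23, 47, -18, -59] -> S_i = Random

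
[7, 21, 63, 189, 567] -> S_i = 7*3^i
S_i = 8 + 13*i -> [8, 21, 34, 47, 60]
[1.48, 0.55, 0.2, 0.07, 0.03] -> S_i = 1.48*0.37^i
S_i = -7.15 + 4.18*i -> [-7.15, -2.97, 1.21, 5.39, 9.57]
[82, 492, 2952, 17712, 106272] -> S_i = 82*6^i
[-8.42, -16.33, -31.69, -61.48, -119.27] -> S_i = -8.42*1.94^i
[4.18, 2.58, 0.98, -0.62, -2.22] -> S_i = 4.18 + -1.60*i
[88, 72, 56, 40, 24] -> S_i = 88 + -16*i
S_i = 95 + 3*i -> [95, 98, 101, 104, 107]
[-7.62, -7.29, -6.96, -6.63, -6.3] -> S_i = -7.62 + 0.33*i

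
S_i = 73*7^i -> [73, 511, 3577, 25039, 175273]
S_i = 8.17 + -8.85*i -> [8.17, -0.68, -9.53, -18.38, -27.23]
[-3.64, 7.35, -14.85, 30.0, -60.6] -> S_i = -3.64*(-2.02)^i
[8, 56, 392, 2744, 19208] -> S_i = 8*7^i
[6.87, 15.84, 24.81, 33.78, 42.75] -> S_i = 6.87 + 8.97*i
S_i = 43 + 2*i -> [43, 45, 47, 49, 51]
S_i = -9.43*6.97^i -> [-9.43, -65.73, -458.12, -3193.08, -22255.78]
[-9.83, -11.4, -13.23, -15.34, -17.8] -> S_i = -9.83*1.16^i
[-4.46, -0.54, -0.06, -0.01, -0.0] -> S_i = -4.46*0.12^i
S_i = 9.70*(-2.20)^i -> [9.7, -21.34, 46.95, -103.29, 227.23]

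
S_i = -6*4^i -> [-6, -24, -96, -384, -1536]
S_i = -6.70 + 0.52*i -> [-6.7, -6.18, -5.66, -5.14, -4.62]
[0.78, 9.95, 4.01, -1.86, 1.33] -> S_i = Random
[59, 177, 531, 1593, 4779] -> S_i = 59*3^i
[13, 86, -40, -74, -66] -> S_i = Random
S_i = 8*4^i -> [8, 32, 128, 512, 2048]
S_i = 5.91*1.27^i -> [5.91, 7.51, 9.53, 12.11, 15.37]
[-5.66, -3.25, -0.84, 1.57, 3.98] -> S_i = -5.66 + 2.41*i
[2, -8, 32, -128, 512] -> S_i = 2*-4^i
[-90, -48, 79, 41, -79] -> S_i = Random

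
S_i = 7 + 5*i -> [7, 12, 17, 22, 27]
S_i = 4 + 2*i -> [4, 6, 8, 10, 12]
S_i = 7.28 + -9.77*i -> [7.28, -2.49, -12.26, -22.03, -31.8]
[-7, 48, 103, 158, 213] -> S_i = -7 + 55*i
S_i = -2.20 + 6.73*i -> [-2.2, 4.53, 11.26, 17.99, 24.72]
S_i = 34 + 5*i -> [34, 39, 44, 49, 54]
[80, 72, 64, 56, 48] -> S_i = 80 + -8*i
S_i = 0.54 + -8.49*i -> [0.54, -7.95, -16.44, -24.93, -33.42]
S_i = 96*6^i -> [96, 576, 3456, 20736, 124416]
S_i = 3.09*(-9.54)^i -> [3.09, -29.48, 281.23, -2682.89, 25594.81]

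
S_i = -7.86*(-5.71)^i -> [-7.86, 44.88, -256.27, 1463.29, -8355.39]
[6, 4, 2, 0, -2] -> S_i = 6 + -2*i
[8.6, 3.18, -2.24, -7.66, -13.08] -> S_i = 8.60 + -5.42*i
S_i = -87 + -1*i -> [-87, -88, -89, -90, -91]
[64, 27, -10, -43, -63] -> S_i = Random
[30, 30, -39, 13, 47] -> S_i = Random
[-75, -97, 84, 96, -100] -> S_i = Random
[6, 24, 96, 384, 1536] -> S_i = 6*4^i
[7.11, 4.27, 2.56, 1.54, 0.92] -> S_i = 7.11*0.60^i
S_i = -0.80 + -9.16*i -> [-0.8, -9.96, -19.12, -28.28, -37.44]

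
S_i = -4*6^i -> [-4, -24, -144, -864, -5184]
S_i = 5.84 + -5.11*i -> [5.84, 0.73, -4.38, -9.49, -14.6]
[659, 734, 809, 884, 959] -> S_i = 659 + 75*i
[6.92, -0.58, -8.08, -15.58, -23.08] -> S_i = 6.92 + -7.50*i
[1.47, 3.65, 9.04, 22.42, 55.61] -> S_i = 1.47*2.48^i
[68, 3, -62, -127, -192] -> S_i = 68 + -65*i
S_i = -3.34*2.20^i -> [-3.34, -7.35, -16.17, -35.56, -78.24]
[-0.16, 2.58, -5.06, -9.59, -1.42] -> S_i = Random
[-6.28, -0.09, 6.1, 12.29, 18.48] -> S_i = -6.28 + 6.19*i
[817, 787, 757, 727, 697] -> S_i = 817 + -30*i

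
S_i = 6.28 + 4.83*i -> [6.28, 11.11, 15.94, 20.77, 25.6]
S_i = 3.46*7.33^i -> [3.46, 25.36, 185.9, 1362.66, 9988.31]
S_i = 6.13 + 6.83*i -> [6.13, 12.96, 19.79, 26.62, 33.45]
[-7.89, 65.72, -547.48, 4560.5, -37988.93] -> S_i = -7.89*(-8.33)^i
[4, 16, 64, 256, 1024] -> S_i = 4*4^i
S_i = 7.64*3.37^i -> [7.64, 25.75, 86.77, 292.4, 985.4]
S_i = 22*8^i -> [22, 176, 1408, 11264, 90112]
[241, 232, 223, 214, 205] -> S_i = 241 + -9*i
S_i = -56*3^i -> [-56, -168, -504, -1512, -4536]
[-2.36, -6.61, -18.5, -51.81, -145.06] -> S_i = -2.36*2.80^i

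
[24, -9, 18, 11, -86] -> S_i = Random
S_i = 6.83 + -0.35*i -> [6.83, 6.48, 6.13, 5.78, 5.43]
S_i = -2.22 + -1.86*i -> [-2.22, -4.08, -5.94, -7.8, -9.66]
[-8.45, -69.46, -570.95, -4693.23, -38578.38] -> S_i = -8.45*8.22^i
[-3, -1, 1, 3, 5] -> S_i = -3 + 2*i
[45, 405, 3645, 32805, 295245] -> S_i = 45*9^i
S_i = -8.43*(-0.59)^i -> [-8.43, 4.97, -2.93, 1.73, -1.02]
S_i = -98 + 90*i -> [-98, -8, 82, 172, 262]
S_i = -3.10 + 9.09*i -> [-3.1, 5.99, 15.08, 24.17, 33.26]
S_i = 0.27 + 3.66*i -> [0.27, 3.93, 7.59, 11.25, 14.91]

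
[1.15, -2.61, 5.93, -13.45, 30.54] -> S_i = 1.15*(-2.27)^i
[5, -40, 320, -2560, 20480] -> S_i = 5*-8^i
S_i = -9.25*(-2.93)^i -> [-9.25, 27.1, -79.41, 232.67, -681.73]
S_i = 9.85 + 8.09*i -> [9.85, 17.94, 26.03, 34.12, 42.21]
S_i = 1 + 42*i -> [1, 43, 85, 127, 169]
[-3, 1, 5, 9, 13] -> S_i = -3 + 4*i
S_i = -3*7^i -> [-3, -21, -147, -1029, -7203]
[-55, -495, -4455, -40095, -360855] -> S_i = -55*9^i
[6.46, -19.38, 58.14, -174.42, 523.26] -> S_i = 6.46*(-3.00)^i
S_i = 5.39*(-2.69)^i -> [5.39, -14.5, 39.0, -104.92, 282.23]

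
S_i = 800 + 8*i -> [800, 808, 816, 824, 832]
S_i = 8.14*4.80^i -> [8.14, 39.07, 187.55, 900.22, 4321.05]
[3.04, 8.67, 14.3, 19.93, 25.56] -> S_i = 3.04 + 5.63*i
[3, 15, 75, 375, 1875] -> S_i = 3*5^i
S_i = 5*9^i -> [5, 45, 405, 3645, 32805]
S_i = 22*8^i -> [22, 176, 1408, 11264, 90112]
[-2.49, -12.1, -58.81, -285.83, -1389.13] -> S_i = -2.49*4.86^i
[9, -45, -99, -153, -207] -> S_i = 9 + -54*i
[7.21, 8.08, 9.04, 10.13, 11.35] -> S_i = 7.21*1.12^i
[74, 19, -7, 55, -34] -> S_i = Random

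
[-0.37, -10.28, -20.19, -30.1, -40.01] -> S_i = -0.37 + -9.91*i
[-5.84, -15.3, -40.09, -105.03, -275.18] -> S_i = -5.84*2.62^i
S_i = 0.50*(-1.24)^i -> [0.5, -0.62, 0.77, -0.95, 1.18]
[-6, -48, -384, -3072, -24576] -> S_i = -6*8^i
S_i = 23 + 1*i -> [23, 24, 25, 26, 27]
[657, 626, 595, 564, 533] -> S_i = 657 + -31*i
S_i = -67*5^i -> [-67, -335, -1675, -8375, -41875]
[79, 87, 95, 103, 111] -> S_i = 79 + 8*i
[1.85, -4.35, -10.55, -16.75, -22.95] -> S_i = 1.85 + -6.20*i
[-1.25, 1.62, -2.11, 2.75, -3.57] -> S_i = -1.25*(-1.30)^i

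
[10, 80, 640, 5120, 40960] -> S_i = 10*8^i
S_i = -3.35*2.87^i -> [-3.35, -9.61, -27.59, -79.19, -227.29]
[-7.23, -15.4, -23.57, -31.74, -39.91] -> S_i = -7.23 + -8.17*i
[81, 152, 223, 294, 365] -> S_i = 81 + 71*i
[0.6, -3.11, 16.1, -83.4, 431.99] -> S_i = 0.60*(-5.18)^i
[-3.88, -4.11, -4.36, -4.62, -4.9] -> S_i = -3.88*1.06^i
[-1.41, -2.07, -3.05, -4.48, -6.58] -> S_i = -1.41*1.47^i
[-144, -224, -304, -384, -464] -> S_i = -144 + -80*i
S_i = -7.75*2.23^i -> [-7.75, -17.28, -38.54, -85.94, -191.66]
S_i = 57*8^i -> [57, 456, 3648, 29184, 233472]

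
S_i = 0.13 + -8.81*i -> [0.13, -8.68, -17.49, -26.3, -35.11]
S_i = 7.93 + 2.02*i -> [7.93, 9.95, 11.97, 13.99, 16.01]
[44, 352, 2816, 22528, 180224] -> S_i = 44*8^i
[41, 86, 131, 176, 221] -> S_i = 41 + 45*i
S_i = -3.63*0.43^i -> [-3.63, -1.56, -0.67, -0.29, -0.12]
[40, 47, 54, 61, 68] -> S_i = 40 + 7*i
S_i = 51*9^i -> [51, 459, 4131, 37179, 334611]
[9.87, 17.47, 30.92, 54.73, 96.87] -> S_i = 9.87*1.77^i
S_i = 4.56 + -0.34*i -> [4.56, 4.22, 3.88, 3.54, 3.2]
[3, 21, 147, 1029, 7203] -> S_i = 3*7^i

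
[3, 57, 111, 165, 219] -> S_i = 3 + 54*i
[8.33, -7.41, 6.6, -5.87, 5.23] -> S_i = 8.33*(-0.89)^i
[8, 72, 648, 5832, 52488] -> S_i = 8*9^i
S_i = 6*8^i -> [6, 48, 384, 3072, 24576]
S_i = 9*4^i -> [9, 36, 144, 576, 2304]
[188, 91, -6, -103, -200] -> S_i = 188 + -97*i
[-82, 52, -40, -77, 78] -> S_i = Random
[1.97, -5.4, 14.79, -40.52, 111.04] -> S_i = 1.97*(-2.74)^i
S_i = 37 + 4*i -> [37, 41, 45, 49, 53]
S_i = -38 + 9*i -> [-38, -29, -20, -11, -2]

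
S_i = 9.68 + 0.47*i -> [9.68, 10.15, 10.62, 11.09, 11.56]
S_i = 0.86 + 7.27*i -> [0.86, 8.13, 15.4, 22.67, 29.94]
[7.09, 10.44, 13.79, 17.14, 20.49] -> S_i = 7.09 + 3.35*i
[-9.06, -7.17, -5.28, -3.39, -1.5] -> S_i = -9.06 + 1.89*i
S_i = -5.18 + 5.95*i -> [-5.18, 0.77, 6.72, 12.67, 18.62]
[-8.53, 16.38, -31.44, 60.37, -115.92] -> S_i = -8.53*(-1.92)^i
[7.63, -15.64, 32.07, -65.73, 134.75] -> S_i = 7.63*(-2.05)^i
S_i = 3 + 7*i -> [3, 10, 17, 24, 31]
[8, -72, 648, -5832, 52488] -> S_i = 8*-9^i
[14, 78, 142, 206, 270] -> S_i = 14 + 64*i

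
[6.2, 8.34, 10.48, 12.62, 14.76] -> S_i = 6.20 + 2.14*i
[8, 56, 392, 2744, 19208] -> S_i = 8*7^i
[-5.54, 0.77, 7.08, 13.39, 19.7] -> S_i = -5.54 + 6.31*i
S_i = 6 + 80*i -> [6, 86, 166, 246, 326]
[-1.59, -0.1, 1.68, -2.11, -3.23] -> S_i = Random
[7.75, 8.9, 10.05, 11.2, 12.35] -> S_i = 7.75 + 1.15*i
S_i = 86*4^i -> [86, 344, 1376, 5504, 22016]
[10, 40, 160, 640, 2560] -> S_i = 10*4^i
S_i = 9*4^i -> [9, 36, 144, 576, 2304]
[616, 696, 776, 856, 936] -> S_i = 616 + 80*i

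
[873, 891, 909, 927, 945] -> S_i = 873 + 18*i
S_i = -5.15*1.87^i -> [-5.15, -9.63, -18.01, -33.68, -62.98]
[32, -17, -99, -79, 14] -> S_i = Random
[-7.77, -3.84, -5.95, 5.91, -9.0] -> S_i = Random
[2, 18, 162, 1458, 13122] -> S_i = 2*9^i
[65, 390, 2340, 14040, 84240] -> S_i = 65*6^i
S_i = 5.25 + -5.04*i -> [5.25, 0.21, -4.83, -9.87, -14.91]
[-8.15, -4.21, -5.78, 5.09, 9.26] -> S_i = Random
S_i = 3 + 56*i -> [3, 59, 115, 171, 227]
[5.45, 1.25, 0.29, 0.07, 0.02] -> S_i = 5.45*0.23^i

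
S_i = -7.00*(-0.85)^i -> [-7.0, 5.95, -5.06, 4.3, -3.65]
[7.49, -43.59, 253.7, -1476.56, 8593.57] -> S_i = 7.49*(-5.82)^i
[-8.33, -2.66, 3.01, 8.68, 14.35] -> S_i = -8.33 + 5.67*i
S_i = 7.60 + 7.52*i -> [7.6, 15.12, 22.64, 30.16, 37.68]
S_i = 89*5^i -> [89, 445, 2225, 11125, 55625]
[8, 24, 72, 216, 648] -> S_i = 8*3^i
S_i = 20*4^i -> [20, 80, 320, 1280, 5120]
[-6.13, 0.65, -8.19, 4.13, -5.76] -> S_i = Random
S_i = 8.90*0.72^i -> [8.9, 6.41, 4.61, 3.32, 2.39]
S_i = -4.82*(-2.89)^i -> [-4.82, 13.93, -40.26, 116.34, -336.23]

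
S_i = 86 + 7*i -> [86, 93, 100, 107, 114]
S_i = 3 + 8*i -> [3, 11, 19, 27, 35]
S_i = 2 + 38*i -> [2, 40, 78, 116, 154]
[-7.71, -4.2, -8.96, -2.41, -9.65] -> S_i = Random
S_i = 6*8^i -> [6, 48, 384, 3072, 24576]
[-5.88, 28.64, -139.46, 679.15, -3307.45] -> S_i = -5.88*(-4.87)^i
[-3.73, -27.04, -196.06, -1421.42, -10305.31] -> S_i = -3.73*7.25^i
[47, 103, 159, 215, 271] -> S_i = 47 + 56*i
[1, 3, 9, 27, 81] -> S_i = 1*3^i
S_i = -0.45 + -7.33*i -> [-0.45, -7.78, -15.11, -22.44, -29.77]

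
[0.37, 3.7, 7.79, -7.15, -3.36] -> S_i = Random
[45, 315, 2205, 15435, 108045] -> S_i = 45*7^i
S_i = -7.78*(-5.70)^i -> [-7.78, 44.35, -252.77, 1440.8, -8212.57]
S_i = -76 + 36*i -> [-76, -40, -4, 32, 68]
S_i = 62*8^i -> [62, 496, 3968, 31744, 253952]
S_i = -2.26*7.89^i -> [-2.26, -17.83, -140.69, -1110.04, -8758.23]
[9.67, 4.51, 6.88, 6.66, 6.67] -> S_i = Random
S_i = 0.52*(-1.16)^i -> [0.52, -0.6, 0.7, -0.81, 0.94]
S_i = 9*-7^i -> [9, -63, 441, -3087, 21609]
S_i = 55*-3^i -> [55, -165, 495, -1485, 4455]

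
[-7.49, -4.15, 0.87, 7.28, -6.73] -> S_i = Random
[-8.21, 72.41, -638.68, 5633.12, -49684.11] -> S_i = -8.21*(-8.82)^i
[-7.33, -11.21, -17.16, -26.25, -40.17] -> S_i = -7.33*1.53^i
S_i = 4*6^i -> [4, 24, 144, 864, 5184]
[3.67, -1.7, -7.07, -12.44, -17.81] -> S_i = 3.67 + -5.37*i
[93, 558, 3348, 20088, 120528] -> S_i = 93*6^i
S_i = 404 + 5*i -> [404, 409, 414, 419, 424]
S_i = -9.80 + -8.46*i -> [-9.8, -18.26, -26.72, -35.18, -43.64]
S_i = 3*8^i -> [3, 24, 192, 1536, 12288]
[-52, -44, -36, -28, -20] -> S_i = -52 + 8*i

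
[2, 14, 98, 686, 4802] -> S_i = 2*7^i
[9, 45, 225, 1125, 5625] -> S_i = 9*5^i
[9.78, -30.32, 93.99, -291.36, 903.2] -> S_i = 9.78*(-3.10)^i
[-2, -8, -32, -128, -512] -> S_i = -2*4^i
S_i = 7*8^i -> [7, 56, 448, 3584, 28672]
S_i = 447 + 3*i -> [447, 450, 453, 456, 459]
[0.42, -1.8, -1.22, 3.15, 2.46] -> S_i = Random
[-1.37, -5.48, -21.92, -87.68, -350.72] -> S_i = -1.37*4.00^i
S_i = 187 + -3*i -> [187, 184, 181, 178, 175]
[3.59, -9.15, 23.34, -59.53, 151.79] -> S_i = 3.59*(-2.55)^i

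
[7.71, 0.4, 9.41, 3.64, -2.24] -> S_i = Random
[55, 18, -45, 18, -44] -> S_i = Random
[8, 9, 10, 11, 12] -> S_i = 8 + 1*i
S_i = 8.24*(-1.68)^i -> [8.24, -13.84, 23.26, -39.07, 65.64]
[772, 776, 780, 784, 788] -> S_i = 772 + 4*i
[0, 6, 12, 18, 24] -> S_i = 0 + 6*i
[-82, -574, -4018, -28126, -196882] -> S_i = -82*7^i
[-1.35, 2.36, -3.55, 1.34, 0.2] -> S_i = Random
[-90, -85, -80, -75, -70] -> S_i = -90 + 5*i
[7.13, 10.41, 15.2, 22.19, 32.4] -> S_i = 7.13*1.46^i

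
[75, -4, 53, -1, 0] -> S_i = Random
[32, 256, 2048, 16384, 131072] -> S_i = 32*8^i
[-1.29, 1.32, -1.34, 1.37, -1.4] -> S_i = -1.29*(-1.02)^i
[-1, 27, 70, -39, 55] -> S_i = Random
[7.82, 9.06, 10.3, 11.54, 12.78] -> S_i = 7.82 + 1.24*i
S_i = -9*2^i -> [-9, -18, -36, -72, -144]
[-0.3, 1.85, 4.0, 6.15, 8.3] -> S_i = -0.30 + 2.15*i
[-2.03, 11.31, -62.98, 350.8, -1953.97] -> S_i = -2.03*(-5.57)^i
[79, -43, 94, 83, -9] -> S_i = Random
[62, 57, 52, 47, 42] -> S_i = 62 + -5*i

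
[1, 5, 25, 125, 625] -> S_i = 1*5^i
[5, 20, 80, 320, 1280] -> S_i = 5*4^i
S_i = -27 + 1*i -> [-27, -26, -25, -24, -23]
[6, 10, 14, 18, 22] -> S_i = 6 + 4*i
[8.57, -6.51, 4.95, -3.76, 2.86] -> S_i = 8.57*(-0.76)^i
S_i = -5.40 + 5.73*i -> [-5.4, 0.33, 6.06, 11.79, 17.52]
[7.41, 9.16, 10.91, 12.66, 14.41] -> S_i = 7.41 + 1.75*i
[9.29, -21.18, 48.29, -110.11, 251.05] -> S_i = 9.29*(-2.28)^i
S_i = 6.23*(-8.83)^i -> [6.23, -55.01, 485.75, -4289.14, 37873.1]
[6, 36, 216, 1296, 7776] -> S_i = 6*6^i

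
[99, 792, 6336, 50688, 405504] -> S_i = 99*8^i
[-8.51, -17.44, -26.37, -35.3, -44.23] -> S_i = -8.51 + -8.93*i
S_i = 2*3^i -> [2, 6, 18, 54, 162]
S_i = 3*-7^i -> [3, -21, 147, -1029, 7203]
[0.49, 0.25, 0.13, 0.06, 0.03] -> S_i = 0.49*0.51^i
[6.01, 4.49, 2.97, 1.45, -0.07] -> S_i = 6.01 + -1.52*i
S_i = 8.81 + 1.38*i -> [8.81, 10.19, 11.57, 12.95, 14.33]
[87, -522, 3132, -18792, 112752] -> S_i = 87*-6^i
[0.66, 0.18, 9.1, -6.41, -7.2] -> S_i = Random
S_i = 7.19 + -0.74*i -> [7.19, 6.45, 5.71, 4.97, 4.23]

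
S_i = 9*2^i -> [9, 18, 36, 72, 144]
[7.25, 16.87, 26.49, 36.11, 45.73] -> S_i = 7.25 + 9.62*i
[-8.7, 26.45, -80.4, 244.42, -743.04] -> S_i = -8.70*(-3.04)^i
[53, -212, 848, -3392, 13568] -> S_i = 53*-4^i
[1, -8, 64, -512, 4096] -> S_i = 1*-8^i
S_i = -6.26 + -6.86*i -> [-6.26, -13.12, -19.98, -26.84, -33.7]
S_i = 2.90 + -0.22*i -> [2.9, 2.68, 2.46, 2.24, 2.02]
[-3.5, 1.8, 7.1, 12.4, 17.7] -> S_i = -3.50 + 5.30*i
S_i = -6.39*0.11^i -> [-6.39, -0.7, -0.08, -0.01, -0.0]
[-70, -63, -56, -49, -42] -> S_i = -70 + 7*i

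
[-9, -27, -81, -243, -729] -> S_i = -9*3^i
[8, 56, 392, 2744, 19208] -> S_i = 8*7^i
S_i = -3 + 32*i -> [-3, 29, 61, 93, 125]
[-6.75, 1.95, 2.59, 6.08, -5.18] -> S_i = Random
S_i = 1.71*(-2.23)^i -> [1.71, -3.81, 8.5, -18.96, 42.29]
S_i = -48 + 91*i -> [-48, 43, 134, 225, 316]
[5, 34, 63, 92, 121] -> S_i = 5 + 29*i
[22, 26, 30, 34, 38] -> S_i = 22 + 4*i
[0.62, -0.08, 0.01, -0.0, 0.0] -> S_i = 0.62*(-0.13)^i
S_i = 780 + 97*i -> [780, 877, 974, 1071, 1168]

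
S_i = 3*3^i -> [3, 9, 27, 81, 243]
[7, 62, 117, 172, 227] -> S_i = 7 + 55*i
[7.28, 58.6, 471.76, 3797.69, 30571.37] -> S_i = 7.28*8.05^i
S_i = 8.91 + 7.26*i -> [8.91, 16.17, 23.43, 30.69, 37.95]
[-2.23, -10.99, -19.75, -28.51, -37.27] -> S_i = -2.23 + -8.76*i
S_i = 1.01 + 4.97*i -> [1.01, 5.98, 10.95, 15.92, 20.89]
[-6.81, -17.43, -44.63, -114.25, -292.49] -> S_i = -6.81*2.56^i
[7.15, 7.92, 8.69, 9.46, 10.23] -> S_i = 7.15 + 0.77*i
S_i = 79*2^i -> [79, 158, 316, 632, 1264]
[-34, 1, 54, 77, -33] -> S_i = Random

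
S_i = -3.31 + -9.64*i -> [-3.31, -12.95, -22.59, -32.23, -41.87]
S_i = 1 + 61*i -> [1, 62, 123, 184, 245]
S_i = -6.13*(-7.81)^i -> [-6.13, 47.88, -373.91, 2920.21, -22806.81]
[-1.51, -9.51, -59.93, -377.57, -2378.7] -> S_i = -1.51*6.30^i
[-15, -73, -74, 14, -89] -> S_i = Random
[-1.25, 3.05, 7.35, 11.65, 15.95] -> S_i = -1.25 + 4.30*i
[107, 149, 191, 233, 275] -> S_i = 107 + 42*i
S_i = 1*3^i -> [1, 3, 9, 27, 81]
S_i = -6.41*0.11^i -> [-6.41, -0.71, -0.08, -0.01, -0.0]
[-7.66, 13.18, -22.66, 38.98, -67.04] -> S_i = -7.66*(-1.72)^i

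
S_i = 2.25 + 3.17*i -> [2.25, 5.42, 8.59, 11.76, 14.93]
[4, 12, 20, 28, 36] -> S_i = 4 + 8*i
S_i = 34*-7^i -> [34, -238, 1666, -11662, 81634]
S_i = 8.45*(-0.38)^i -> [8.45, -3.21, 1.22, -0.46, 0.18]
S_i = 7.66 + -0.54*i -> [7.66, 7.12, 6.58, 6.04, 5.5]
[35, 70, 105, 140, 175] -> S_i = 35 + 35*i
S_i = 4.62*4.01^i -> [4.62, 18.53, 74.29, 297.9, 1194.59]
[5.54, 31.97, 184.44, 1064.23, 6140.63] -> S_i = 5.54*5.77^i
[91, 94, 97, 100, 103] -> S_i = 91 + 3*i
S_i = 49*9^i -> [49, 441, 3969, 35721, 321489]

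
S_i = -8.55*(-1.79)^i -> [-8.55, 15.3, -27.4, 49.04, -87.78]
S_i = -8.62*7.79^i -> [-8.62, -67.15, -523.1, -4074.93, -31743.67]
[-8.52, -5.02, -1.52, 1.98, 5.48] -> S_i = -8.52 + 3.50*i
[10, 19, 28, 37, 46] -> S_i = 10 + 9*i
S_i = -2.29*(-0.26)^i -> [-2.29, 0.6, -0.15, 0.04, -0.01]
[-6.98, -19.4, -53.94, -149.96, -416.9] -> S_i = -6.98*2.78^i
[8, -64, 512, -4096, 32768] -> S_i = 8*-8^i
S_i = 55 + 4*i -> [55, 59, 63, 67, 71]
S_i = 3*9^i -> [3, 27, 243, 2187, 19683]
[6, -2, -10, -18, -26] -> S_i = 6 + -8*i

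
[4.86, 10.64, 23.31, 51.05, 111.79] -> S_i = 4.86*2.19^i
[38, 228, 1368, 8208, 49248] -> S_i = 38*6^i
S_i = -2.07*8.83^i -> [-2.07, -18.28, -161.4, -1425.12, -12583.84]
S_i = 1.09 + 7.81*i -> [1.09, 8.9, 16.71, 24.52, 32.33]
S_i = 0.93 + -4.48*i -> [0.93, -3.55, -8.03, -12.51, -16.99]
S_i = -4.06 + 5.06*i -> [-4.06, 1.0, 6.06, 11.12, 16.18]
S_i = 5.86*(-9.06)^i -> [5.86, -53.09, 481.01, -4357.95, 39483.02]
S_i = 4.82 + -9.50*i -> [4.82, -4.68, -14.18, -23.68, -33.18]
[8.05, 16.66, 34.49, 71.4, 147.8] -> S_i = 8.05*2.07^i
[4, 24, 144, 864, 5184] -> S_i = 4*6^i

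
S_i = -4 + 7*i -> [-4, 3, 10, 17, 24]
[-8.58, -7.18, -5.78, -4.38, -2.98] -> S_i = -8.58 + 1.40*i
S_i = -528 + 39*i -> [-528, -489, -450, -411, -372]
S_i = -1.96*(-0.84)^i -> [-1.96, 1.65, -1.38, 1.16, -0.98]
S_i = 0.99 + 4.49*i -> [0.99, 5.48, 9.97, 14.46, 18.95]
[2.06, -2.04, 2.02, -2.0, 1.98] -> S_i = 2.06*(-0.99)^i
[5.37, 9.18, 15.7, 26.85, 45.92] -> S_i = 5.37*1.71^i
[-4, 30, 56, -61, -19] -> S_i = Random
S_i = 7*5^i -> [7, 35, 175, 875, 4375]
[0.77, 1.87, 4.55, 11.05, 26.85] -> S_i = 0.77*2.43^i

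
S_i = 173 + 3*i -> [173, 176, 179, 182, 185]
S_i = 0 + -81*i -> [0, -81, -162, -243, -324]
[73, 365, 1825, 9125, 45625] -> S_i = 73*5^i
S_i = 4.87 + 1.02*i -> [4.87, 5.89, 6.91, 7.93, 8.95]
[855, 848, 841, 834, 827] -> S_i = 855 + -7*i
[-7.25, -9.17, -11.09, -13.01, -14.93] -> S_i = -7.25 + -1.92*i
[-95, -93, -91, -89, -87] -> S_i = -95 + 2*i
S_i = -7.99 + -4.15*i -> [-7.99, -12.14, -16.29, -20.44, -24.59]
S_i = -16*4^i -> [-16, -64, -256, -1024, -4096]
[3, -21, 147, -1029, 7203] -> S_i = 3*-7^i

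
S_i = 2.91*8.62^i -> [2.91, 25.08, 216.23, 1863.87, 16066.53]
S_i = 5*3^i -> [5, 15, 45, 135, 405]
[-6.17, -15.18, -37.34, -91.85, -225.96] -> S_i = -6.17*2.46^i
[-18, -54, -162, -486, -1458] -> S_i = -18*3^i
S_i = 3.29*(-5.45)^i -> [3.29, -17.93, 97.72, -532.58, 2902.56]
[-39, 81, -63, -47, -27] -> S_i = Random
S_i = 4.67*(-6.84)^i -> [4.67, -31.94, 218.49, -1494.46, 10222.13]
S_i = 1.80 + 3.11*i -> [1.8, 4.91, 8.02, 11.13, 14.24]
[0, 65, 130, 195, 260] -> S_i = 0 + 65*i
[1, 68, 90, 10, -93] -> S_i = Random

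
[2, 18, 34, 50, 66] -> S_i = 2 + 16*i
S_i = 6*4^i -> [6, 24, 96, 384, 1536]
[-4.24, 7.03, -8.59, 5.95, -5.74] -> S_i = Random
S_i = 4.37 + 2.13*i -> [4.37, 6.5, 8.63, 10.76, 12.89]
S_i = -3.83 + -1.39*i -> [-3.83, -5.22, -6.61, -8.0, -9.39]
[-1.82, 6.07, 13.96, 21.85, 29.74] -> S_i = -1.82 + 7.89*i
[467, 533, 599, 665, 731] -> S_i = 467 + 66*i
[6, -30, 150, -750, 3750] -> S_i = 6*-5^i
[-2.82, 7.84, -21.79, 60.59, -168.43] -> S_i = -2.82*(-2.78)^i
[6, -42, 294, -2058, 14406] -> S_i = 6*-7^i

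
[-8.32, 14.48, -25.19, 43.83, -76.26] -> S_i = -8.32*(-1.74)^i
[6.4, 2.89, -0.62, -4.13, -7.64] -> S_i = 6.40 + -3.51*i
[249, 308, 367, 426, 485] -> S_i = 249 + 59*i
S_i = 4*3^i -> [4, 12, 36, 108, 324]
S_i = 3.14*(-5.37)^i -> [3.14, -16.86, 90.55, -486.24, 2611.12]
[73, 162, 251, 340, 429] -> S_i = 73 + 89*i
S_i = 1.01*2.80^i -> [1.01, 2.83, 7.92, 22.17, 62.08]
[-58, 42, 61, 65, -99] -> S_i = Random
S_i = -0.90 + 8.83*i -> [-0.9, 7.93, 16.76, 25.59, 34.42]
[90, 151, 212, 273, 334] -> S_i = 90 + 61*i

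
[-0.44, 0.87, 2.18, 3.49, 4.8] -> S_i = -0.44 + 1.31*i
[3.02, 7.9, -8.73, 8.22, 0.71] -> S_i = Random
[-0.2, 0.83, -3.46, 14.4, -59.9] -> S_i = -0.20*(-4.16)^i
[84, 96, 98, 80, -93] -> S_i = Random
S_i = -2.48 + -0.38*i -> [-2.48, -2.86, -3.24, -3.62, -4.0]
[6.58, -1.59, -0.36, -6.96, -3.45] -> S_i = Random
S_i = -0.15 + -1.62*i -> [-0.15, -1.77, -3.39, -5.01, -6.63]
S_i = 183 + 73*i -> [183, 256, 329, 402, 475]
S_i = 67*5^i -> [67, 335, 1675, 8375, 41875]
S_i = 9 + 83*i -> [9, 92, 175, 258, 341]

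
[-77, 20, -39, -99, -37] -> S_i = Random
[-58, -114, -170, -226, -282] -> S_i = -58 + -56*i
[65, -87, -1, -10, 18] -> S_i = Random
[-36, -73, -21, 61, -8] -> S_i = Random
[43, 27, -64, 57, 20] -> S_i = Random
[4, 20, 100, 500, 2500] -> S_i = 4*5^i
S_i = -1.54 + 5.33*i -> [-1.54, 3.79, 9.12, 14.45, 19.78]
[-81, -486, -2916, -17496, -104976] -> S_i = -81*6^i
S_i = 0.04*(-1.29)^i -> [0.04, -0.05, 0.07, -0.09, 0.11]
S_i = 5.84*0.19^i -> [5.84, 1.11, 0.21, 0.04, 0.01]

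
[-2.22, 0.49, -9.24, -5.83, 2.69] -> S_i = Random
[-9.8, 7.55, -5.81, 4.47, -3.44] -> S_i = -9.80*(-0.77)^i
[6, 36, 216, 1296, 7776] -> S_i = 6*6^i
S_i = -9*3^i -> [-9, -27, -81, -243, -729]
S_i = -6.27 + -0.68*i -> [-6.27, -6.95, -7.63, -8.31, -8.99]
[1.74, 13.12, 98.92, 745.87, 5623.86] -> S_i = 1.74*7.54^i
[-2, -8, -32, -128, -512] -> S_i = -2*4^i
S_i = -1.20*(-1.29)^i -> [-1.2, 1.55, -2.0, 2.58, -3.32]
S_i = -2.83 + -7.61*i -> [-2.83, -10.44, -18.05, -25.66, -33.27]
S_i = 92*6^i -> [92, 552, 3312, 19872, 119232]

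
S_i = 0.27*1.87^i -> [0.27, 0.5, 0.94, 1.77, 3.3]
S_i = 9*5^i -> [9, 45, 225, 1125, 5625]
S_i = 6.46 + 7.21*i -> [6.46, 13.67, 20.88, 28.09, 35.3]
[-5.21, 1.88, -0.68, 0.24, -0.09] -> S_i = -5.21*(-0.36)^i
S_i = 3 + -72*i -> [3, -69, -141, -213, -285]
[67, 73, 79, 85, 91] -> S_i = 67 + 6*i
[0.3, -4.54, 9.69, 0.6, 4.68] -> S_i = Random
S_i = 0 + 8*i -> [0, 8, 16, 24, 32]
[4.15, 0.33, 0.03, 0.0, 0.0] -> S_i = 4.15*0.08^i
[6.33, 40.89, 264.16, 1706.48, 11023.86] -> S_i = 6.33*6.46^i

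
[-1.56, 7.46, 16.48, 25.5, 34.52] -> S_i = -1.56 + 9.02*i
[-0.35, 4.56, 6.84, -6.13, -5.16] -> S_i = Random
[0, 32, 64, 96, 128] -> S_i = 0 + 32*i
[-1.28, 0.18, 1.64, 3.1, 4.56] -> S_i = -1.28 + 1.46*i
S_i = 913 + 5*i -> [913, 918, 923, 928, 933]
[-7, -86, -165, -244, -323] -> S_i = -7 + -79*i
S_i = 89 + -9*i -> [89, 80, 71, 62, 53]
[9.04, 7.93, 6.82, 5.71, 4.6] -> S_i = 9.04 + -1.11*i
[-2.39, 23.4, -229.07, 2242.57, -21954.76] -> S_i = -2.39*(-9.79)^i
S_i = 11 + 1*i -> [11, 12, 13, 14, 15]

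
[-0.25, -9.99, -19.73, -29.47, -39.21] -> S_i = -0.25 + -9.74*i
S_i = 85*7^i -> [85, 595, 4165, 29155, 204085]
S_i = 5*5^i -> [5, 25, 125, 625, 3125]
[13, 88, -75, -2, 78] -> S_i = Random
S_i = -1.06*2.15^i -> [-1.06, -2.28, -4.9, -10.53, -22.65]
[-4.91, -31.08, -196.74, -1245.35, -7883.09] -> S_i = -4.91*6.33^i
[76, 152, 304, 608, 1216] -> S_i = 76*2^i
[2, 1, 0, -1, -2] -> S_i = 2 + -1*i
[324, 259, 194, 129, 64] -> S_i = 324 + -65*i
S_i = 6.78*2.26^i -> [6.78, 15.32, 34.63, 78.26, 176.87]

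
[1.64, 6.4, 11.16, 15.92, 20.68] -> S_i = 1.64 + 4.76*i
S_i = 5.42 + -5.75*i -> [5.42, -0.33, -6.08, -11.83, -17.58]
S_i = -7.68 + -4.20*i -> [-7.68, -11.88, -16.08, -20.28, -24.48]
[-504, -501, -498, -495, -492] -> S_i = -504 + 3*i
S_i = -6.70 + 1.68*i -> [-6.7, -5.02, -3.34, -1.66, 0.02]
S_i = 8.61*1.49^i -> [8.61, 12.83, 19.12, 28.48, 42.44]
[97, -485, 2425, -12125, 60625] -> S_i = 97*-5^i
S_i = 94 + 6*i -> [94, 100, 106, 112, 118]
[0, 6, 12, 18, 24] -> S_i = 0 + 6*i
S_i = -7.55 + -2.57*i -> [-7.55, -10.12, -12.69, -15.26, -17.83]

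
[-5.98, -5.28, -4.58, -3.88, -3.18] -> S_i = -5.98 + 0.70*i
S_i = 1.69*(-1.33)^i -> [1.69, -2.25, 2.99, -3.98, 5.29]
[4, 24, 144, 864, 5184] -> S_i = 4*6^i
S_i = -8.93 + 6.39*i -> [-8.93, -2.54, 3.85, 10.24, 16.63]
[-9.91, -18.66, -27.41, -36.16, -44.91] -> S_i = -9.91 + -8.75*i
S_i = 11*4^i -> [11, 44, 176, 704, 2816]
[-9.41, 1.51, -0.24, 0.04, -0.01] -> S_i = -9.41*(-0.16)^i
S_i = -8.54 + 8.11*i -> [-8.54, -0.43, 7.68, 15.79, 23.9]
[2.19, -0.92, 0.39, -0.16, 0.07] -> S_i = 2.19*(-0.42)^i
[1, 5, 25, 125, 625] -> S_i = 1*5^i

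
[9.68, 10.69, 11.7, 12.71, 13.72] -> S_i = 9.68 + 1.01*i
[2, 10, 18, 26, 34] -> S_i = 2 + 8*i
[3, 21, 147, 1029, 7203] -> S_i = 3*7^i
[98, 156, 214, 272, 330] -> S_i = 98 + 58*i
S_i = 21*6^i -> [21, 126, 756, 4536, 27216]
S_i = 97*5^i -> [97, 485, 2425, 12125, 60625]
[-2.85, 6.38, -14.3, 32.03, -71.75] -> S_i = -2.85*(-2.24)^i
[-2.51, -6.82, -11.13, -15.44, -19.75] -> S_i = -2.51 + -4.31*i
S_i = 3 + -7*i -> [3, -4, -11, -18, -25]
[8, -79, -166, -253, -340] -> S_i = 8 + -87*i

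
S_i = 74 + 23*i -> [74, 97, 120, 143, 166]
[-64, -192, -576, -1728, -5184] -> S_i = -64*3^i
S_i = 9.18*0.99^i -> [9.18, 9.09, 9.0, 8.91, 8.82]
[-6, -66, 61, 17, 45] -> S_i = Random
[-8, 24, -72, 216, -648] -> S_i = -8*-3^i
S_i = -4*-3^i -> [-4, 12, -36, 108, -324]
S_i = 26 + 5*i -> [26, 31, 36, 41, 46]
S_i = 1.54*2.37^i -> [1.54, 3.65, 8.65, 20.5, 48.59]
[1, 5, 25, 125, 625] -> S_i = 1*5^i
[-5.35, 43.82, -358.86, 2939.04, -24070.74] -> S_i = -5.35*(-8.19)^i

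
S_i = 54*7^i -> [54, 378, 2646, 18522, 129654]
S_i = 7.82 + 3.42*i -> [7.82, 11.24, 14.66, 18.08, 21.5]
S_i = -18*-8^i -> [-18, 144, -1152, 9216, -73728]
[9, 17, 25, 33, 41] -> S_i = 9 + 8*i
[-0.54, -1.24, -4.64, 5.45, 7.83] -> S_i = Random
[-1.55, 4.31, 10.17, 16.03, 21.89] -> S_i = -1.55 + 5.86*i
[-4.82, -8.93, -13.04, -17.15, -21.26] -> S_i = -4.82 + -4.11*i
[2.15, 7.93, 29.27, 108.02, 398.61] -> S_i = 2.15*3.69^i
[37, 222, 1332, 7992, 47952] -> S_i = 37*6^i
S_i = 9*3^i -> [9, 27, 81, 243, 729]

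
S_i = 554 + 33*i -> [554, 587, 620, 653, 686]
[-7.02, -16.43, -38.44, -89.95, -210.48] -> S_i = -7.02*2.34^i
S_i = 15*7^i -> [15, 105, 735, 5145, 36015]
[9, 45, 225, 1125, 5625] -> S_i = 9*5^i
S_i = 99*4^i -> [99, 396, 1584, 6336, 25344]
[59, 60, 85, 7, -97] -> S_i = Random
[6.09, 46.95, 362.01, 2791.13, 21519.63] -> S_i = 6.09*7.71^i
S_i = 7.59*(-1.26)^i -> [7.59, -9.56, 12.05, -15.18, 19.13]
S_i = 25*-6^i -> [25, -150, 900, -5400, 32400]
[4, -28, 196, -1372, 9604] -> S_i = 4*-7^i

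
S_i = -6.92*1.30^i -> [-6.92, -9.0, -11.69, -15.2, -19.76]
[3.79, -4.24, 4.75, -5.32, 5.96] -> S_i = 3.79*(-1.12)^i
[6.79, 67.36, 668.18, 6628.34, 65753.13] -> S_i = 6.79*9.92^i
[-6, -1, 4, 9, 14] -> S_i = -6 + 5*i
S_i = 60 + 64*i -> [60, 124, 188, 252, 316]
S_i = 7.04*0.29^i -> [7.04, 2.04, 0.59, 0.17, 0.05]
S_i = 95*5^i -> [95, 475, 2375, 11875, 59375]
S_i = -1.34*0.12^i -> [-1.34, -0.16, -0.02, -0.0, -0.0]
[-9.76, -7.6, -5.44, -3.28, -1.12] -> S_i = -9.76 + 2.16*i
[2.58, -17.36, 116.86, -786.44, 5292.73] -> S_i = 2.58*(-6.73)^i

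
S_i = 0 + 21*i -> [0, 21, 42, 63, 84]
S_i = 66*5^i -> [66, 330, 1650, 8250, 41250]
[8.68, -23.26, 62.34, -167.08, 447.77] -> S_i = 8.68*(-2.68)^i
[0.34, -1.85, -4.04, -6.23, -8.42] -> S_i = 0.34 + -2.19*i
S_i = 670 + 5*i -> [670, 675, 680, 685, 690]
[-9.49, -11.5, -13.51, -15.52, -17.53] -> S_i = -9.49 + -2.01*i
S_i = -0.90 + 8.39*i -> [-0.9, 7.49, 15.88, 24.27, 32.66]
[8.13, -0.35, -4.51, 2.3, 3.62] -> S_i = Random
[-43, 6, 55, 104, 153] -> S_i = -43 + 49*i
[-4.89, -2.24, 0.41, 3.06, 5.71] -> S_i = -4.89 + 2.65*i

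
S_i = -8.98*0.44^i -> [-8.98, -3.95, -1.74, -0.76, -0.34]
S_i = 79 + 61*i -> [79, 140, 201, 262, 323]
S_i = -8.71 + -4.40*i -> [-8.71, -13.11, -17.51, -21.91, -26.31]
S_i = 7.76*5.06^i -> [7.76, 39.27, 198.68, 1005.34, 5087.02]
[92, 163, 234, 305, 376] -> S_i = 92 + 71*i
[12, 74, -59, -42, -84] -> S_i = Random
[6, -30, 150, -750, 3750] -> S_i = 6*-5^i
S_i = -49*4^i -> [-49, -196, -784, -3136, -12544]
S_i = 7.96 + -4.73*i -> [7.96, 3.23, -1.5, -6.23, -10.96]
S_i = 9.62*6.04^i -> [9.62, 58.1, 350.95, 2119.76, 12803.33]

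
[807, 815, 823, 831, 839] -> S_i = 807 + 8*i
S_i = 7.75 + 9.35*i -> [7.75, 17.1, 26.45, 35.8, 45.15]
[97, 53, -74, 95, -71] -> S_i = Random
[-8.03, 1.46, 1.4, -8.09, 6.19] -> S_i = Random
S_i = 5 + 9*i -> [5, 14, 23, 32, 41]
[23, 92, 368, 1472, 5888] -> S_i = 23*4^i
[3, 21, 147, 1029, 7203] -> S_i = 3*7^i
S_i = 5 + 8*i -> [5, 13, 21, 29, 37]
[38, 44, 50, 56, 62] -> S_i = 38 + 6*i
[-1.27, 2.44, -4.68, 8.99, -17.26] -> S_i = -1.27*(-1.92)^i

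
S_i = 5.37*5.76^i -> [5.37, 30.93, 178.16, 1026.22, 5911.04]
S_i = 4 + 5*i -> [4, 9, 14, 19, 24]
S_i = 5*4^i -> [5, 20, 80, 320, 1280]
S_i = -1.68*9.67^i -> [-1.68, -16.25, -157.09, -1519.11, -14689.78]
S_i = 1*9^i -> [1, 9, 81, 729, 6561]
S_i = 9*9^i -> [9, 81, 729, 6561, 59049]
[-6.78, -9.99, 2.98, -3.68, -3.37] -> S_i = Random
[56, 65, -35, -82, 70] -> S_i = Random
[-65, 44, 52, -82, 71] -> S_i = Random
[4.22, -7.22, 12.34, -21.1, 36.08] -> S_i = 4.22*(-1.71)^i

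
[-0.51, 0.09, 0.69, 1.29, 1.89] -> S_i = -0.51 + 0.60*i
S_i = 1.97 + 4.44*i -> [1.97, 6.41, 10.85, 15.29, 19.73]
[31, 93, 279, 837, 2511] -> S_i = 31*3^i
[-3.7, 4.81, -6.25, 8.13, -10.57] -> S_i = -3.70*(-1.30)^i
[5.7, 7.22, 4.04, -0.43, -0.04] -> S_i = Random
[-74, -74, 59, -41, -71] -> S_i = Random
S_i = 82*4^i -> [82, 328, 1312, 5248, 20992]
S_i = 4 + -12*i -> [4, -8, -20, -32, -44]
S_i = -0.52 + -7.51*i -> [-0.52, -8.03, -15.54, -23.05, -30.56]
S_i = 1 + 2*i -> [1, 3, 5, 7, 9]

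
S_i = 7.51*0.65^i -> [7.51, 4.88, 3.17, 2.06, 1.34]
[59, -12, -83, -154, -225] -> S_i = 59 + -71*i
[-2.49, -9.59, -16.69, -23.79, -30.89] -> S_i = -2.49 + -7.10*i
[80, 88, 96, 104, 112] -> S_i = 80 + 8*i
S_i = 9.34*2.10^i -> [9.34, 19.61, 41.19, 86.5, 181.65]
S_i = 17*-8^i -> [17, -136, 1088, -8704, 69632]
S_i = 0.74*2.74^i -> [0.74, 2.03, 5.56, 15.22, 41.71]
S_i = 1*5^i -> [1, 5, 25, 125, 625]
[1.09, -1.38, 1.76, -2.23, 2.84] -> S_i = 1.09*(-1.27)^i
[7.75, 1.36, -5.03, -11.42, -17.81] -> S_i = 7.75 + -6.39*i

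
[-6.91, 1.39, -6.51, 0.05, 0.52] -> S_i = Random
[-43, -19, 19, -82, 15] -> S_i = Random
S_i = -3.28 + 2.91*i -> [-3.28, -0.37, 2.54, 5.45, 8.36]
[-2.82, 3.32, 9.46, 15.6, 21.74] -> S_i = -2.82 + 6.14*i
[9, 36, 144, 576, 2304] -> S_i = 9*4^i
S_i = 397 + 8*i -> [397, 405, 413, 421, 429]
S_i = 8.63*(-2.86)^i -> [8.63, -24.68, 70.59, -201.89, 577.4]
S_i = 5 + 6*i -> [5, 11, 17, 23, 29]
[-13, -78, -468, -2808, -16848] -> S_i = -13*6^i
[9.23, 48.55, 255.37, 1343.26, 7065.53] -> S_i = 9.23*5.26^i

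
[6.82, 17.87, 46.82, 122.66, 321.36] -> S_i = 6.82*2.62^i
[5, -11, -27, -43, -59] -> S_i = 5 + -16*i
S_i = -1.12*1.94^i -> [-1.12, -2.17, -4.22, -8.18, -15.86]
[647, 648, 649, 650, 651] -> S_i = 647 + 1*i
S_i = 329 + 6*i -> [329, 335, 341, 347, 353]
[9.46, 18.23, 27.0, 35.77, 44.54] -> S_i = 9.46 + 8.77*i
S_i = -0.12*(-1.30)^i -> [-0.12, 0.16, -0.2, 0.26, -0.34]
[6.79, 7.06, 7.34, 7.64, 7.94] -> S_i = 6.79*1.04^i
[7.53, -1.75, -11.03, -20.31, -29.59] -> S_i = 7.53 + -9.28*i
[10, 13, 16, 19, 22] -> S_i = 10 + 3*i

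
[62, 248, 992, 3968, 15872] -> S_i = 62*4^i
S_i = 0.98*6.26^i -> [0.98, 6.13, 38.4, 240.41, 1504.95]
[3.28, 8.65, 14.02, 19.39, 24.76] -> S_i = 3.28 + 5.37*i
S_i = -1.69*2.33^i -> [-1.69, -3.94, -9.17, -21.38, -49.81]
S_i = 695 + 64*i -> [695, 759, 823, 887, 951]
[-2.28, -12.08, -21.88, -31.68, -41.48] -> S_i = -2.28 + -9.80*i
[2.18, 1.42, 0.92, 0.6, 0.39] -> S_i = 2.18*0.65^i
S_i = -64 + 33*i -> [-64, -31, 2, 35, 68]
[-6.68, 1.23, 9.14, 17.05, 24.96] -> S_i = -6.68 + 7.91*i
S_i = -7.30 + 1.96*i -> [-7.3, -5.34, -3.38, -1.42, 0.54]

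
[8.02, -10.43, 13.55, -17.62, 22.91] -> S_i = 8.02*(-1.30)^i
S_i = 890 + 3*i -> [890, 893, 896, 899, 902]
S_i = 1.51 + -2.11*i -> [1.51, -0.6, -2.71, -4.82, -6.93]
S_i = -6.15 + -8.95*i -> [-6.15, -15.1, -24.05, -33.0, -41.95]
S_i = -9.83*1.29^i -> [-9.83, -12.68, -16.36, -21.1, -27.22]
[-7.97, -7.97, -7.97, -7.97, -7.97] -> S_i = -7.97 + -0.00*i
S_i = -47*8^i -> [-47, -376, -3008, -24064, -192512]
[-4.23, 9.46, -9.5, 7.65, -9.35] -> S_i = Random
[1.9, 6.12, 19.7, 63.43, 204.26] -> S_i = 1.90*3.22^i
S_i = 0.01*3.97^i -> [0.01, 0.04, 0.16, 0.63, 2.48]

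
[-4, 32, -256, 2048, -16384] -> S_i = -4*-8^i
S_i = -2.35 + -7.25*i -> [-2.35, -9.6, -16.85, -24.1, -31.35]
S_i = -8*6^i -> [-8, -48, -288, -1728, -10368]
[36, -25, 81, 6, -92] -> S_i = Random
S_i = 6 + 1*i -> [6, 7, 8, 9, 10]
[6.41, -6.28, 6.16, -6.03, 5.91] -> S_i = 6.41*(-0.98)^i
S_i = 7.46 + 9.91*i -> [7.46, 17.37, 27.28, 37.19, 47.1]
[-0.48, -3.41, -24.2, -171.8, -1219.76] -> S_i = -0.48*7.10^i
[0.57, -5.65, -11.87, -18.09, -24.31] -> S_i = 0.57 + -6.22*i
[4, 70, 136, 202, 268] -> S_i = 4 + 66*i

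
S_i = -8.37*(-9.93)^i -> [-8.37, 83.11, -825.32, 8195.46, -81380.89]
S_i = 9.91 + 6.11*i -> [9.91, 16.02, 22.13, 28.24, 34.35]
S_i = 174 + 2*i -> [174, 176, 178, 180, 182]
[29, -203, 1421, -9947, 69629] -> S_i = 29*-7^i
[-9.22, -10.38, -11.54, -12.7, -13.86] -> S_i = -9.22 + -1.16*i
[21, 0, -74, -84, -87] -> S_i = Random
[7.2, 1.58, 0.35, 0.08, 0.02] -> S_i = 7.20*0.22^i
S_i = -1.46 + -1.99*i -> [-1.46, -3.45, -5.44, -7.43, -9.42]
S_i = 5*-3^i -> [5, -15, 45, -135, 405]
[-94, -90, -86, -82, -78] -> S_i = -94 + 4*i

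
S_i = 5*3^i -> [5, 15, 45, 135, 405]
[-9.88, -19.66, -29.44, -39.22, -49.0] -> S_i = -9.88 + -9.78*i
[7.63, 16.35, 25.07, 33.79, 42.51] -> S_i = 7.63 + 8.72*i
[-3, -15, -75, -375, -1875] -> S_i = -3*5^i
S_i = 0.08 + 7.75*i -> [0.08, 7.83, 15.58, 23.33, 31.08]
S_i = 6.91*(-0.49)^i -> [6.91, -3.39, 1.66, -0.81, 0.4]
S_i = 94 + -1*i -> [94, 93, 92, 91, 90]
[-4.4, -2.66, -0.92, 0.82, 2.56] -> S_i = -4.40 + 1.74*i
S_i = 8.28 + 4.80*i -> [8.28, 13.08, 17.88, 22.68, 27.48]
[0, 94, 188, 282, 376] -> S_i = 0 + 94*i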